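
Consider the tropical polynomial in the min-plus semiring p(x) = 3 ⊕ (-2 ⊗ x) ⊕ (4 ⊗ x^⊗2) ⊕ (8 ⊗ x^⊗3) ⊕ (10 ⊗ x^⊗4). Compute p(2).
p(2) = 0

A tropical monomial a ⊗ x^⊗i evaluates to a + i · x. Evaluating each term at x = 2:
  Term 0 contributes 3 + 0 · 2 = 3
  Term 1 contributes -2 + 1 · 2 = 0
  Term 2 contributes 4 + 2 · 2 = 8
  Term 3 contributes 8 + 3 · 2 = 14
  Term 4 contributes 10 + 4 · 2 = 18
p(2) = ⊕ of these = min[3, 0, 8, 14, 18] = 0.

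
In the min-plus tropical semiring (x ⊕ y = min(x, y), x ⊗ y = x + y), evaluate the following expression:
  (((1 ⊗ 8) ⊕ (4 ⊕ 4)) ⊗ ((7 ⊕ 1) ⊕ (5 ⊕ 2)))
(((1 ⊗ 8) ⊕ (4 ⊕ 4)) ⊗ ((7 ⊕ 1) ⊕ (5 ⊕ 2))) = 5

Expand innermost to outermost. Recall ⊕ takes the minimum of its arguments and ⊗ takes their sum. Working out the expression (((1 ⊗ 8) ⊕ (4 ⊕ 4)) ⊗ ((7 ⊕ 1) ⊕ (5 ⊕ 2))) gives 5.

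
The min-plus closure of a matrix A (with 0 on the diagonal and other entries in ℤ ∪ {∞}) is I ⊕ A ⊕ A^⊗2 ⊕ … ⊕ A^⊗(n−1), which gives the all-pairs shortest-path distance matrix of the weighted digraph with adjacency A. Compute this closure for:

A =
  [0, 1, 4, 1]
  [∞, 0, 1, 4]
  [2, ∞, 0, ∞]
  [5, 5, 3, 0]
Closure =
  [0, 1, 2, 1]
  [3, 0, 1, 4]
  [2, 3, 0, 3]
  [5, 5, 3, 0]

This is the Floyd-Warshall all-pairs shortest-path computation. For each intermediate vertex k = 0, 1, …, 3, update dist[i][j] ← min(dist[i][j], dist[i][k] + dist[k][j]). The final matrix gives, for each (i, j), the minimum total weight of any directed path from i to j (possibly empty when i = j).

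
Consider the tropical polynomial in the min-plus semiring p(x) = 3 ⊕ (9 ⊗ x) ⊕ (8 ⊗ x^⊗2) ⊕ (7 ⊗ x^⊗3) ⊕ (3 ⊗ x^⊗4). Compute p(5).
p(5) = 3

A tropical monomial a ⊗ x^⊗i evaluates to a + i · x. Evaluating each term at x = 5:
  Term 0 contributes 3 + 0 · 5 = 3
  Term 1 contributes 9 + 1 · 5 = 14
  Term 2 contributes 8 + 2 · 5 = 18
  Term 3 contributes 7 + 3 · 5 = 22
  Term 4 contributes 3 + 4 · 5 = 23
p(5) = ⊕ of these = min[3, 14, 18, 22, 23] = 3.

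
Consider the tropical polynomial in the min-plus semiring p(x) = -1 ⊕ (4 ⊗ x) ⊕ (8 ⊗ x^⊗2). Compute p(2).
p(2) = -1

A tropical monomial a ⊗ x^⊗i evaluates to a + i · x. Evaluating each term at x = 2:
  Term 0 contributes -1 + 0 · 2 = -1
  Term 1 contributes 4 + 1 · 2 = 6
  Term 2 contributes 8 + 2 · 2 = 12
p(2) = ⊕ of these = min[-1, 6, 12] = -1.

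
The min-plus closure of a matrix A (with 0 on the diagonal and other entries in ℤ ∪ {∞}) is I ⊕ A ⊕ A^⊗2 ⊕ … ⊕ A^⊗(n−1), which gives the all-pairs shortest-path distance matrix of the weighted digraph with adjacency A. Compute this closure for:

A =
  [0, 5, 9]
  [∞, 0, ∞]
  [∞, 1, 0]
Closure =
  [0, 5, 9]
  [∞, 0, ∞]
  [∞, 1, 0]

This is the Floyd-Warshall all-pairs shortest-path computation. For each intermediate vertex k = 0, 1, …, 2, update dist[i][j] ← min(dist[i][j], dist[i][k] + dist[k][j]). The final matrix gives, for each (i, j), the minimum total weight of any directed path from i to j (possibly empty when i = j).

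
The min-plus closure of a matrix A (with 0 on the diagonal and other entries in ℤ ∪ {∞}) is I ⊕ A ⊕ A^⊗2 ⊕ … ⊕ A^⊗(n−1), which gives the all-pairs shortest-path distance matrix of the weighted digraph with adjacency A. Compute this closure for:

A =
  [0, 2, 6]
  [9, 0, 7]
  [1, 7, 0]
Closure =
  [0, 2, 6]
  [8, 0, 7]
  [1, 3, 0]

This is the Floyd-Warshall all-pairs shortest-path computation. For each intermediate vertex k = 0, 1, …, 2, update dist[i][j] ← min(dist[i][j], dist[i][k] + dist[k][j]). The final matrix gives, for each (i, j), the minimum total weight of any directed path from i to j (possibly empty when i = j).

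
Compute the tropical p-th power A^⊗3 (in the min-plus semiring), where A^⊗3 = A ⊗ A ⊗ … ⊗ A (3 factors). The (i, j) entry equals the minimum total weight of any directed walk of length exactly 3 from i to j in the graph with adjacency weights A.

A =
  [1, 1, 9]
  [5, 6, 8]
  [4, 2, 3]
A^⊗3 =
  [3, 3, 10]
  [7, 7, 14]
  [6, 6, 9]

Each entry (A^⊗3)_ij equals the minimum over all length-3 walks i = v_0 → v_1 → … → v_3 = j of Σ_t A[v_t][v_{t+1}]. For example, for (i, j) = (0, 2) we minimise over 9 possible intermediate vertex sequences; the minimum is 10, attained along the walk 0 → 0 → 1 → 2.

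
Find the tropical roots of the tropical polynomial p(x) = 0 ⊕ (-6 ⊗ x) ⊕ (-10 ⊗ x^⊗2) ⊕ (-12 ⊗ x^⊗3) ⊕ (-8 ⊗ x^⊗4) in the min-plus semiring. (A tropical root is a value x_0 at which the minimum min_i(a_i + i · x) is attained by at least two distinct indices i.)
Roots: {-4, 2, 4, 6}

Each tropical root is a break point of the lower envelope of the lines y = a_i + i · x (there are 5 lines, with slopes 0, 1, ..., 4). Only the lines that attain the minimum somewhere contribute to roots; other lines are dominated. Here the surviving (envelope) indices are i = 4, i = 3, i = 2, i = 1, i = 0.
Intersections between consecutive envelope lines give the roots: for adjacent envelope indices i < j the intersection is x = (a_i − a_j) / (j − i). Reading off the sorted break points: {-4, 2, 4, 6}.
Verification: at each break x_0, at least two indices attain the minimum of min_i(a_i + i · x_0).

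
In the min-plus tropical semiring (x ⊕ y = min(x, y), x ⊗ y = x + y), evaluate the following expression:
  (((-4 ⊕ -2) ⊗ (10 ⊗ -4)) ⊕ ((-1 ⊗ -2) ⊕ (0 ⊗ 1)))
(((-4 ⊕ -2) ⊗ (10 ⊗ -4)) ⊕ ((-1 ⊗ -2) ⊕ (0 ⊗ 1))) = -3

Expand innermost to outermost. Recall ⊕ takes the minimum of its arguments and ⊗ takes their sum. Working out the expression (((-4 ⊕ -2) ⊗ (10 ⊗ -4)) ⊕ ((-1 ⊗ -2) ⊕ (0 ⊗ 1))) gives -3.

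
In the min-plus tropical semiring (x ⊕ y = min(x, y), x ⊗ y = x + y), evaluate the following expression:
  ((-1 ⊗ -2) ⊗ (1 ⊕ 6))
((-1 ⊗ -2) ⊗ (1 ⊕ 6)) = -2

Expand innermost to outermost. Recall ⊕ takes the minimum of its arguments and ⊗ takes their sum. Working out the expression ((-1 ⊗ -2) ⊗ (1 ⊕ 6)) gives -2.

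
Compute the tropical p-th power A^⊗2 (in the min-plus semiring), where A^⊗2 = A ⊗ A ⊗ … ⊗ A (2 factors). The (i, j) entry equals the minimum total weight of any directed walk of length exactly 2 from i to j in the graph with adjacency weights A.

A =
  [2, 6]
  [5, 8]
A^⊗2 =
  [4, 8]
  [7, 11]

Each entry (A^⊗2)_ij equals the minimum over all length-2 walks i = v_0 → v_1 → … → v_2 = j of Σ_t A[v_t][v_{t+1}]. For example, for (i, j) = (0, 1) we minimise over 2 possible intermediate vertex sequences; the minimum is 8, attained along the walk 0 → 0 → 1.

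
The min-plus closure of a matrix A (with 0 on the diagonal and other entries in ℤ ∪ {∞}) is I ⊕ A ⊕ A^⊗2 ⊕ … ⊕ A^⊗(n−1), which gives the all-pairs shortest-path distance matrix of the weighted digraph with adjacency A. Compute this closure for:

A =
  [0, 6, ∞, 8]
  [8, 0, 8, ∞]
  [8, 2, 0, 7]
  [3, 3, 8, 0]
Closure =
  [0, 6, 14, 8]
  [8, 0, 8, 15]
  [8, 2, 0, 7]
  [3, 3, 8, 0]

This is the Floyd-Warshall all-pairs shortest-path computation. For each intermediate vertex k = 0, 1, …, 3, update dist[i][j] ← min(dist[i][j], dist[i][k] + dist[k][j]). The final matrix gives, for each (i, j), the minimum total weight of any directed path from i to j (possibly empty when i = j).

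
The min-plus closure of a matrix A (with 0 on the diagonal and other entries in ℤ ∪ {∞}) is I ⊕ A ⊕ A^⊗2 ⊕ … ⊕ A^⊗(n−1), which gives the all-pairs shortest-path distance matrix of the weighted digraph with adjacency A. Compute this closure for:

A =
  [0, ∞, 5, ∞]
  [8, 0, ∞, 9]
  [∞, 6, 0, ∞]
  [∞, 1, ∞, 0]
Closure =
  [0, 11, 5, 20]
  [8, 0, 13, 9]
  [14, 6, 0, 15]
  [9, 1, 14, 0]

This is the Floyd-Warshall all-pairs shortest-path computation. For each intermediate vertex k = 0, 1, …, 3, update dist[i][j] ← min(dist[i][j], dist[i][k] + dist[k][j]). The final matrix gives, for each (i, j), the minimum total weight of any directed path from i to j (possibly empty when i = j).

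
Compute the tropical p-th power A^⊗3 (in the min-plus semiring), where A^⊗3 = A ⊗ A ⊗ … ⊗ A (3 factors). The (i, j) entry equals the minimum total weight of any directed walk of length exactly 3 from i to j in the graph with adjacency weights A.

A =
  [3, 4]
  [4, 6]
A^⊗3 =
  [9, 10]
  [10, 11]

Each entry (A^⊗3)_ij equals the minimum over all length-3 walks i = v_0 → v_1 → … → v_3 = j of Σ_t A[v_t][v_{t+1}]. For example, for (i, j) = (0, 1) we minimise over 4 possible intermediate vertex sequences; the minimum is 10, attained along the walk 0 → 0 → 0 → 1.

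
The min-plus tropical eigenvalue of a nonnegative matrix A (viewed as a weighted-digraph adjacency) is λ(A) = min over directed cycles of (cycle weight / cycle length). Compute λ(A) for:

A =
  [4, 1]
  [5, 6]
λ(A) = 3

Enumerate directed cycles and compute their means (weight / length). Sample:
  cycle 0 → 0: weight = 4, length = 1, mean = 4/1 ≈ 4.000
  cycle 1 → 1: weight = 6, length = 1, mean = 6/1 ≈ 6.000
  cycle 0 → 1 → 0: weight = 6, length = 2, mean = 6/2 ≈ 3.000
  cycle 1 → 0 → 1: weight = 6, length = 2, mean = 6/2 ≈ 3.000
Minimum mean = 3.000, attained e.g. along the cycle 0 → 1 → 0 with weight 6 and length 2. So λ(A) = 6/2 = 3.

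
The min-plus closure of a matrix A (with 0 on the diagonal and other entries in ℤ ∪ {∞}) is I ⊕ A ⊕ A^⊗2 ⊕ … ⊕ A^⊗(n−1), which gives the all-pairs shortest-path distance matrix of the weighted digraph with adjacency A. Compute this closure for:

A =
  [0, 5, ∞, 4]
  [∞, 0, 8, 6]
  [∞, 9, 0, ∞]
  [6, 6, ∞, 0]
Closure =
  [0, 5, 13, 4]
  [12, 0, 8, 6]
  [21, 9, 0, 15]
  [6, 6, 14, 0]

This is the Floyd-Warshall all-pairs shortest-path computation. For each intermediate vertex k = 0, 1, …, 3, update dist[i][j] ← min(dist[i][j], dist[i][k] + dist[k][j]). The final matrix gives, for each (i, j), the minimum total weight of any directed path from i to j (possibly empty when i = j).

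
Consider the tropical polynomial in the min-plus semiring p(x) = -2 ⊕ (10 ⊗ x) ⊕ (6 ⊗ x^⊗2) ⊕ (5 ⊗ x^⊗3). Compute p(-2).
p(-2) = -2

A tropical monomial a ⊗ x^⊗i evaluates to a + i · x. Evaluating each term at x = -2:
  Term 0 contributes -2 + 0 · -2 = -2
  Term 1 contributes 10 + 1 · -2 = 8
  Term 2 contributes 6 + 2 · -2 = 2
  Term 3 contributes 5 + 3 · -2 = -1
p(-2) = ⊕ of these = min[-2, 8, 2, -1] = -2.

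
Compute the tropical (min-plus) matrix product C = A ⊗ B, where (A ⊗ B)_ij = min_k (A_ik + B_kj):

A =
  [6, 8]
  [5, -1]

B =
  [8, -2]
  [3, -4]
A ⊗ B =
  [11, 4]
  [2, -5]

Apply the min-plus product entry-by-entry:
  C[0][0] = min over k of (A[0][0] + B[0][0] = 6 + 8 = 14, A[0][1] + B[1][0] = 8 + 3 = 11) = 11 (attained at k = 1)
  C[0][1] = min over k of (A[0][0] + B[0][1] = 6 + -2 = 4, A[0][1] + B[1][1] = 8 + -4 = 4) = 4 (attained at k = 0)
  C[1][0] = min over k of (A[1][0] + B[0][0] = 5 + 8 = 13, A[1][1] + B[1][0] = -1 + 3 = 2) = 2 (attained at k = 1)
  C[1][1] = min over k of (A[1][0] + B[0][1] = 5 + -2 = 3, A[1][1] + B[1][1] = -1 + -4 = -5) = -5 (attained at k = 1)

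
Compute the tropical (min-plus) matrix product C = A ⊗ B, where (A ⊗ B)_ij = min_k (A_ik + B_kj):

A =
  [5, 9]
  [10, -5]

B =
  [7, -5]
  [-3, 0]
A ⊗ B =
  [6, 0]
  [-8, -5]

Apply the min-plus product entry-by-entry:
  C[0][0] = min over k of (A[0][0] + B[0][0] = 5 + 7 = 12, A[0][1] + B[1][0] = 9 + -3 = 6) = 6 (attained at k = 1)
  C[0][1] = min over k of (A[0][0] + B[0][1] = 5 + -5 = 0, A[0][1] + B[1][1] = 9 + 0 = 9) = 0 (attained at k = 0)
  C[1][0] = min over k of (A[1][0] + B[0][0] = 10 + 7 = 17, A[1][1] + B[1][0] = -5 + -3 = -8) = -8 (attained at k = 1)
  C[1][1] = min over k of (A[1][0] + B[0][1] = 10 + -5 = 5, A[1][1] + B[1][1] = -5 + 0 = -5) = -5 (attained at k = 1)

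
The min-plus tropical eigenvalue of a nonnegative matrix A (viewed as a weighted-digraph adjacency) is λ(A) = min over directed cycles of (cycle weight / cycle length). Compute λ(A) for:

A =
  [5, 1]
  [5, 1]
λ(A) = 1

Enumerate directed cycles and compute their means (weight / length). Sample:
  cycle 0 → 0: weight = 5, length = 1, mean = 5/1 ≈ 5.000
  cycle 1 → 1: weight = 1, length = 1, mean = 1/1 ≈ 1.000
  cycle 0 → 1 → 0: weight = 6, length = 2, mean = 6/2 ≈ 3.000
  cycle 1 → 0 → 1: weight = 6, length = 2, mean = 6/2 ≈ 3.000
Minimum mean = 1.000, attained e.g. along the cycle 1 → 1 with weight 1 and length 1. So λ(A) = 1/1 = 1.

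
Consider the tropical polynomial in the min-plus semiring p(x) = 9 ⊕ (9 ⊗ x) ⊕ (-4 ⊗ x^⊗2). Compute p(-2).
p(-2) = -8

A tropical monomial a ⊗ x^⊗i evaluates to a + i · x. Evaluating each term at x = -2:
  Term 0 contributes 9 + 0 · -2 = 9
  Term 1 contributes 9 + 1 · -2 = 7
  Term 2 contributes -4 + 2 · -2 = -8
p(-2) = ⊕ of these = min[9, 7, -8] = -8.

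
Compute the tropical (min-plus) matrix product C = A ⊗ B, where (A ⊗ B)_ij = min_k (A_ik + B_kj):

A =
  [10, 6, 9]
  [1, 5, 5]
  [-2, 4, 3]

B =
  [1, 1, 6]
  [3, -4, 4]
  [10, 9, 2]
A ⊗ B =
  [9, 2, 10]
  [2, 1, 7]
  [-1, -1, 4]

Apply the min-plus product entry-by-entry:
  C[0][0] = min over k of (A[0][0] + B[0][0] = 10 + 1 = 11, A[0][1] + B[1][0] = 6 + 3 = 9, A[0][2] + B[2][0] = 9 + 10 = 19) = 9 (attained at k = 1)
  C[0][1] = min over k of (A[0][0] + B[0][1] = 10 + 1 = 11, A[0][1] + B[1][1] = 6 + -4 = 2, A[0][2] + B[2][1] = 9 + 9 = 18) = 2 (attained at k = 1)
  C[0][2] = min over k of (A[0][0] + B[0][2] = 10 + 6 = 16, A[0][1] + B[1][2] = 6 + 4 = 10, A[0][2] + B[2][2] = 9 + 2 = 11) = 10 (attained at k = 1)
  C[1][0] = min over k of (A[1][0] + B[0][0] = 1 + 1 = 2, A[1][1] + B[1][0] = 5 + 3 = 8, A[1][2] + B[2][0] = 5 + 10 = 15) = 2 (attained at k = 0)
  C[1][1] = min over k of (A[1][0] + B[0][1] = 1 + 1 = 2, A[1][1] + B[1][1] = 5 + -4 = 1, A[1][2] + B[2][1] = 5 + 9 = 14) = 1 (attained at k = 1)
  C[1][2] = min over k of (A[1][0] + B[0][2] = 1 + 6 = 7, A[1][1] + B[1][2] = 5 + 4 = 9, A[1][2] + B[2][2] = 5 + 2 = 7) = 7 (attained at k = 0)
  C[2][0] = min over k of (A[2][0] + B[0][0] = -2 + 1 = -1, A[2][1] + B[1][0] = 4 + 3 = 7, A[2][2] + B[2][0] = 3 + 10 = 13) = -1 (attained at k = 0)
  C[2][1] = min over k of (A[2][0] + B[0][1] = -2 + 1 = -1, A[2][1] + B[1][1] = 4 + -4 = 0, A[2][2] + B[2][1] = 3 + 9 = 12) = -1 (attained at k = 0)
  C[2][2] = min over k of (A[2][0] + B[0][2] = -2 + 6 = 4, A[2][1] + B[1][2] = 4 + 4 = 8, A[2][2] + B[2][2] = 3 + 2 = 5) = 4 (attained at k = 0)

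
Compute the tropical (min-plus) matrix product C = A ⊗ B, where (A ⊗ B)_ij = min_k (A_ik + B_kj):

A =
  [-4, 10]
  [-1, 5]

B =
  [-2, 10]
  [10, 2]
A ⊗ B =
  [-6, 6]
  [-3, 7]

Apply the min-plus product entry-by-entry:
  C[0][0] = min over k of (A[0][0] + B[0][0] = -4 + -2 = -6, A[0][1] + B[1][0] = 10 + 10 = 20) = -6 (attained at k = 0)
  C[0][1] = min over k of (A[0][0] + B[0][1] = -4 + 10 = 6, A[0][1] + B[1][1] = 10 + 2 = 12) = 6 (attained at k = 0)
  C[1][0] = min over k of (A[1][0] + B[0][0] = -1 + -2 = -3, A[1][1] + B[1][0] = 5 + 10 = 15) = -3 (attained at k = 0)
  C[1][1] = min over k of (A[1][0] + B[0][1] = -1 + 10 = 9, A[1][1] + B[1][1] = 5 + 2 = 7) = 7 (attained at k = 1)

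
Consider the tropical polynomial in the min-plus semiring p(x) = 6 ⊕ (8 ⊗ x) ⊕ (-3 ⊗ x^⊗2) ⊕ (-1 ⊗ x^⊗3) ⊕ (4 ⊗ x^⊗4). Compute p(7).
p(7) = 6

A tropical monomial a ⊗ x^⊗i evaluates to a + i · x. Evaluating each term at x = 7:
  Term 0 contributes 6 + 0 · 7 = 6
  Term 1 contributes 8 + 1 · 7 = 15
  Term 2 contributes -3 + 2 · 7 = 11
  Term 3 contributes -1 + 3 · 7 = 20
  Term 4 contributes 4 + 4 · 7 = 32
p(7) = ⊕ of these = min[6, 15, 11, 20, 32] = 6.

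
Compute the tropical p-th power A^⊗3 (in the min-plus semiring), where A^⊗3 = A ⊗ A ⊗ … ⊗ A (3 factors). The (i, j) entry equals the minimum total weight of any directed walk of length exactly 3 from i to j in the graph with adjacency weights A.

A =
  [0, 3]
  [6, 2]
A^⊗3 =
  [0, 3]
  [6, 6]

Each entry (A^⊗3)_ij equals the minimum over all length-3 walks i = v_0 → v_1 → … → v_3 = j of Σ_t A[v_t][v_{t+1}]. For example, for (i, j) = (0, 1) we minimise over 4 possible intermediate vertex sequences; the minimum is 3, attained along the walk 0 → 0 → 0 → 1.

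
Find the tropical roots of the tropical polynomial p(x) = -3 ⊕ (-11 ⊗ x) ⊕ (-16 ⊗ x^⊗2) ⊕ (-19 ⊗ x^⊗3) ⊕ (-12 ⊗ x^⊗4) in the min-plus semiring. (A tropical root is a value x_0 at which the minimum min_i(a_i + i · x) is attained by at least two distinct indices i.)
Roots: {-7, 3, 5, 8}

Each tropical root is a break point of the lower envelope of the lines y = a_i + i · x (there are 5 lines, with slopes 0, 1, ..., 4). Only the lines that attain the minimum somewhere contribute to roots; other lines are dominated. Here the surviving (envelope) indices are i = 4, i = 3, i = 2, i = 1, i = 0.
Intersections between consecutive envelope lines give the roots: for adjacent envelope indices i < j the intersection is x = (a_i − a_j) / (j − i). Reading off the sorted break points: {-7, 3, 5, 8}.
Verification: at each break x_0, at least two indices attain the minimum of min_i(a_i + i · x_0).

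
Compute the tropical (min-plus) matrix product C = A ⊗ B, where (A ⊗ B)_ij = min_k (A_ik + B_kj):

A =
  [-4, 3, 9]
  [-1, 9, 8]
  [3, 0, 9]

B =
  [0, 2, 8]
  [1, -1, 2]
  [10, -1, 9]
A ⊗ B =
  [-4, -2, 4]
  [-1, 1, 7]
  [1, -1, 2]

Apply the min-plus product entry-by-entry:
  C[0][0] = min over k of (A[0][0] + B[0][0] = -4 + 0 = -4, A[0][1] + B[1][0] = 3 + 1 = 4, A[0][2] + B[2][0] = 9 + 10 = 19) = -4 (attained at k = 0)
  C[0][1] = min over k of (A[0][0] + B[0][1] = -4 + 2 = -2, A[0][1] + B[1][1] = 3 + -1 = 2, A[0][2] + B[2][1] = 9 + -1 = 8) = -2 (attained at k = 0)
  C[0][2] = min over k of (A[0][0] + B[0][2] = -4 + 8 = 4, A[0][1] + B[1][2] = 3 + 2 = 5, A[0][2] + B[2][2] = 9 + 9 = 18) = 4 (attained at k = 0)
  C[1][0] = min over k of (A[1][0] + B[0][0] = -1 + 0 = -1, A[1][1] + B[1][0] = 9 + 1 = 10, A[1][2] + B[2][0] = 8 + 10 = 18) = -1 (attained at k = 0)
  C[1][1] = min over k of (A[1][0] + B[0][1] = -1 + 2 = 1, A[1][1] + B[1][1] = 9 + -1 = 8, A[1][2] + B[2][1] = 8 + -1 = 7) = 1 (attained at k = 0)
  C[1][2] = min over k of (A[1][0] + B[0][2] = -1 + 8 = 7, A[1][1] + B[1][2] = 9 + 2 = 11, A[1][2] + B[2][2] = 8 + 9 = 17) = 7 (attained at k = 0)
  C[2][0] = min over k of (A[2][0] + B[0][0] = 3 + 0 = 3, A[2][1] + B[1][0] = 0 + 1 = 1, A[2][2] + B[2][0] = 9 + 10 = 19) = 1 (attained at k = 1)
  C[2][1] = min over k of (A[2][0] + B[0][1] = 3 + 2 = 5, A[2][1] + B[1][1] = 0 + -1 = -1, A[2][2] + B[2][1] = 9 + -1 = 8) = -1 (attained at k = 1)
  C[2][2] = min over k of (A[2][0] + B[0][2] = 3 + 8 = 11, A[2][1] + B[1][2] = 0 + 2 = 2, A[2][2] + B[2][2] = 9 + 9 = 18) = 2 (attained at k = 1)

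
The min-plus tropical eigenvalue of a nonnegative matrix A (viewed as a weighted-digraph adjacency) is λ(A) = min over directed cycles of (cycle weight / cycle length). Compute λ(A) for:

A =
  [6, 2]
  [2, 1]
λ(A) = 1

Enumerate directed cycles and compute their means (weight / length). Sample:
  cycle 0 → 0: weight = 6, length = 1, mean = 6/1 ≈ 6.000
  cycle 1 → 1: weight = 1, length = 1, mean = 1/1 ≈ 1.000
  cycle 0 → 1 → 0: weight = 4, length = 2, mean = 4/2 ≈ 2.000
  cycle 1 → 0 → 1: weight = 4, length = 2, mean = 4/2 ≈ 2.000
Minimum mean = 1.000, attained e.g. along the cycle 1 → 1 with weight 1 and length 1. So λ(A) = 1/1 = 1.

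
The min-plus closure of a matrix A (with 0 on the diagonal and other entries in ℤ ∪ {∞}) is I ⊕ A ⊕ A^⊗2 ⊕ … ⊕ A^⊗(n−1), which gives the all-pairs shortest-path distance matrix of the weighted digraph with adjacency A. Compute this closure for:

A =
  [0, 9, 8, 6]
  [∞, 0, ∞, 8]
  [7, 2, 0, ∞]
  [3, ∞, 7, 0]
Closure =
  [0, 9, 8, 6]
  [11, 0, 15, 8]
  [7, 2, 0, 10]
  [3, 9, 7, 0]

This is the Floyd-Warshall all-pairs shortest-path computation. For each intermediate vertex k = 0, 1, …, 3, update dist[i][j] ← min(dist[i][j], dist[i][k] + dist[k][j]). The final matrix gives, for each (i, j), the minimum total weight of any directed path from i to j (possibly empty when i = j).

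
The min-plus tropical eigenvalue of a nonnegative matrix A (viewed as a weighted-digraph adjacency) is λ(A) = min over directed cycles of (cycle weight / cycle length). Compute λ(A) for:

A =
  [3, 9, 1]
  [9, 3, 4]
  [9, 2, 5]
λ(A) = 3

Enumerate directed cycles and compute their means (weight / length). Sample:
  cycle 0 → 0: weight = 3, length = 1, mean = 3/1 ≈ 3.000
  cycle 1 → 1: weight = 3, length = 1, mean = 3/1 ≈ 3.000
  cycle 2 → 2: weight = 5, length = 1, mean = 5/1 ≈ 5.000
  cycle 0 → 1 → 0: weight = 18, length = 2, mean = 18/2 ≈ 9.000
  cycle 0 → 2 → 0: weight = 10, length = 2, mean = 10/2 ≈ 5.000
  cycle 1 → 0 → 1: weight = 18, length = 2, mean = 18/2 ≈ 9.000
Minimum mean = 3.000, attained e.g. along the cycle 0 → 0 with weight 3 and length 1. So λ(A) = 3/1 = 3.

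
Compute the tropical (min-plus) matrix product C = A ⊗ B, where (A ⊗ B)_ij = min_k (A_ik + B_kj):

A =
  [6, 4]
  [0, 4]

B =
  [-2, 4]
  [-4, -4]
A ⊗ B =
  [0, 0]
  [-2, 0]

Apply the min-plus product entry-by-entry:
  C[0][0] = min over k of (A[0][0] + B[0][0] = 6 + -2 = 4, A[0][1] + B[1][0] = 4 + -4 = 0) = 0 (attained at k = 1)
  C[0][1] = min over k of (A[0][0] + B[0][1] = 6 + 4 = 10, A[0][1] + B[1][1] = 4 + -4 = 0) = 0 (attained at k = 1)
  C[1][0] = min over k of (A[1][0] + B[0][0] = 0 + -2 = -2, A[1][1] + B[1][0] = 4 + -4 = 0) = -2 (attained at k = 0)
  C[1][1] = min over k of (A[1][0] + B[0][1] = 0 + 4 = 4, A[1][1] + B[1][1] = 4 + -4 = 0) = 0 (attained at k = 1)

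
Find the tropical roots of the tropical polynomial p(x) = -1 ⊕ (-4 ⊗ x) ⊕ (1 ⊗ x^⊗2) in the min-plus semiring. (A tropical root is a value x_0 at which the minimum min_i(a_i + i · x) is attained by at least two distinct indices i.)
Roots: {-5, 3}

Each tropical root is a break point of the lower envelope of the lines y = a_i + i · x (there are 3 lines, with slopes 0, 1, ..., 2). Only the lines that attain the minimum somewhere contribute to roots; other lines are dominated. Here the surviving (envelope) indices are i = 2, i = 1, i = 0.
Intersections between consecutive envelope lines give the roots: for adjacent envelope indices i < j the intersection is x = (a_i − a_j) / (j − i). Reading off the sorted break points: {-5, 3}.
Verification: at each break x_0, at least two indices attain the minimum of min_i(a_i + i · x_0).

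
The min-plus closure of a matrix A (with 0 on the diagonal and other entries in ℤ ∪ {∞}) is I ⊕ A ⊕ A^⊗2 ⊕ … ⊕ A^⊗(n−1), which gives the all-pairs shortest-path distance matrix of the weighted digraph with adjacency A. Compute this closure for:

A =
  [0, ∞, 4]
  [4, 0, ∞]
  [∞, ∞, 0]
Closure =
  [0, ∞, 4]
  [4, 0, 8]
  [∞, ∞, 0]

This is the Floyd-Warshall all-pairs shortest-path computation. For each intermediate vertex k = 0, 1, …, 2, update dist[i][j] ← min(dist[i][j], dist[i][k] + dist[k][j]). The final matrix gives, for each (i, j), the minimum total weight of any directed path from i to j (possibly empty when i = j).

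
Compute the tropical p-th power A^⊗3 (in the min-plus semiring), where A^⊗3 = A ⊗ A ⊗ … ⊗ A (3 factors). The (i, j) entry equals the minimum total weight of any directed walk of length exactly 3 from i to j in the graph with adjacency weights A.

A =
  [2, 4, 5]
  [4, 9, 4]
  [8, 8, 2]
A^⊗3 =
  [6, 8, 9]
  [8, 10, 8]
  [12, 12, 6]

Each entry (A^⊗3)_ij equals the minimum over all length-3 walks i = v_0 → v_1 → … → v_3 = j of Σ_t A[v_t][v_{t+1}]. For example, for (i, j) = (0, 2) we minimise over 9 possible intermediate vertex sequences; the minimum is 9, attained along the walk 0 → 0 → 0 → 2.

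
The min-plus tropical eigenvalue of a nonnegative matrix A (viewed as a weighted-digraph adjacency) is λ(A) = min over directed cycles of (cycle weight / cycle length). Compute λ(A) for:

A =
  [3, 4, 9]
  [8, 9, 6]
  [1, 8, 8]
λ(A) = 3

Enumerate directed cycles and compute their means (weight / length). Sample:
  cycle 0 → 0: weight = 3, length = 1, mean = 3/1 ≈ 3.000
  cycle 1 → 1: weight = 9, length = 1, mean = 9/1 ≈ 9.000
  cycle 2 → 2: weight = 8, length = 1, mean = 8/1 ≈ 8.000
  cycle 0 → 1 → 0: weight = 12, length = 2, mean = 12/2 ≈ 6.000
  cycle 0 → 2 → 0: weight = 10, length = 2, mean = 10/2 ≈ 5.000
  cycle 1 → 0 → 1: weight = 12, length = 2, mean = 12/2 ≈ 6.000
Minimum mean = 3.000, attained e.g. along the cycle 0 → 0 with weight 3 and length 1. So λ(A) = 3/1 = 3.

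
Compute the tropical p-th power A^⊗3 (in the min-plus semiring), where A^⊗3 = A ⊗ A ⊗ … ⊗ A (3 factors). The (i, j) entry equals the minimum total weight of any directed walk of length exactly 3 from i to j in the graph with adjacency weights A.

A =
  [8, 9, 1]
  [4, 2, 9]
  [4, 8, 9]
A^⊗3 =
  [13, 11, 6]
  [8, 6, 7]
  [9, 12, 13]

Each entry (A^⊗3)_ij equals the minimum over all length-3 walks i = v_0 → v_1 → … → v_3 = j of Σ_t A[v_t][v_{t+1}]. For example, for (i, j) = (0, 2) we minimise over 9 possible intermediate vertex sequences; the minimum is 6, attained along the walk 0 → 2 → 0 → 2.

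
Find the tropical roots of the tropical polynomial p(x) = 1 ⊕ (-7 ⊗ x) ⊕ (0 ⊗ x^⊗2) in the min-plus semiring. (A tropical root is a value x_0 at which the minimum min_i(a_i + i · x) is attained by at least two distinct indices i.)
Roots: {-7, 8}

Each tropical root is a break point of the lower envelope of the lines y = a_i + i · x (there are 3 lines, with slopes 0, 1, ..., 2). Only the lines that attain the minimum somewhere contribute to roots; other lines are dominated. Here the surviving (envelope) indices are i = 2, i = 1, i = 0.
Intersections between consecutive envelope lines give the roots: for adjacent envelope indices i < j the intersection is x = (a_i − a_j) / (j − i). Reading off the sorted break points: {-7, 8}.
Verification: at each break x_0, at least two indices attain the minimum of min_i(a_i + i · x_0).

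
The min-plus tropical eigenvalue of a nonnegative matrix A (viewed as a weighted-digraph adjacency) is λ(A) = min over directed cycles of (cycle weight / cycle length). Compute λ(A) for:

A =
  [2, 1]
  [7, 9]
λ(A) = 2

Enumerate directed cycles and compute their means (weight / length). Sample:
  cycle 0 → 0: weight = 2, length = 1, mean = 2/1 ≈ 2.000
  cycle 1 → 1: weight = 9, length = 1, mean = 9/1 ≈ 9.000
  cycle 0 → 1 → 0: weight = 8, length = 2, mean = 8/2 ≈ 4.000
  cycle 1 → 0 → 1: weight = 8, length = 2, mean = 8/2 ≈ 4.000
Minimum mean = 2.000, attained e.g. along the cycle 0 → 0 with weight 2 and length 1. So λ(A) = 2/1 = 2.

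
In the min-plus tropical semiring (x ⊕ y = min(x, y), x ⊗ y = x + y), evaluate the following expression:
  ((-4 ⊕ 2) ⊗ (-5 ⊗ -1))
((-4 ⊕ 2) ⊗ (-5 ⊗ -1)) = -10

Expand innermost to outermost. Recall ⊕ takes the minimum of its arguments and ⊗ takes their sum. Working out the expression ((-4 ⊕ 2) ⊗ (-5 ⊗ -1)) gives -10.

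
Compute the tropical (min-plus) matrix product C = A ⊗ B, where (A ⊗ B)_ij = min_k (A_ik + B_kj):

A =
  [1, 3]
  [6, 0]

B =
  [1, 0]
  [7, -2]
A ⊗ B =
  [2, 1]
  [7, -2]

Apply the min-plus product entry-by-entry:
  C[0][0] = min over k of (A[0][0] + B[0][0] = 1 + 1 = 2, A[0][1] + B[1][0] = 3 + 7 = 10) = 2 (attained at k = 0)
  C[0][1] = min over k of (A[0][0] + B[0][1] = 1 + 0 = 1, A[0][1] + B[1][1] = 3 + -2 = 1) = 1 (attained at k = 0)
  C[1][0] = min over k of (A[1][0] + B[0][0] = 6 + 1 = 7, A[1][1] + B[1][0] = 0 + 7 = 7) = 7 (attained at k = 0)
  C[1][1] = min over k of (A[1][0] + B[0][1] = 6 + 0 = 6, A[1][1] + B[1][1] = 0 + -2 = -2) = -2 (attained at k = 1)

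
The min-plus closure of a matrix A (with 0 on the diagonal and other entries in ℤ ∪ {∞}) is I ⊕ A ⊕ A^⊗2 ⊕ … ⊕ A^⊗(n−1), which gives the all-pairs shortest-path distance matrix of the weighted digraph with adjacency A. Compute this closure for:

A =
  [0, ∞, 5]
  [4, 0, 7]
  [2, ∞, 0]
Closure =
  [0, ∞, 5]
  [4, 0, 7]
  [2, ∞, 0]

This is the Floyd-Warshall all-pairs shortest-path computation. For each intermediate vertex k = 0, 1, …, 2, update dist[i][j] ← min(dist[i][j], dist[i][k] + dist[k][j]). The final matrix gives, for each (i, j), the minimum total weight of any directed path from i to j (possibly empty when i = j).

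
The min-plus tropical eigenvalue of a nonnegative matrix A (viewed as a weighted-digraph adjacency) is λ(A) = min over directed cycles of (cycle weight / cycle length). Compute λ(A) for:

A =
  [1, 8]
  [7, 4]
λ(A) = 1

Enumerate directed cycles and compute their means (weight / length). Sample:
  cycle 0 → 0: weight = 1, length = 1, mean = 1/1 ≈ 1.000
  cycle 1 → 1: weight = 4, length = 1, mean = 4/1 ≈ 4.000
  cycle 0 → 1 → 0: weight = 15, length = 2, mean = 15/2 ≈ 7.500
  cycle 1 → 0 → 1: weight = 15, length = 2, mean = 15/2 ≈ 7.500
Minimum mean = 1.000, attained e.g. along the cycle 0 → 0 with weight 1 and length 1. So λ(A) = 1/1 = 1.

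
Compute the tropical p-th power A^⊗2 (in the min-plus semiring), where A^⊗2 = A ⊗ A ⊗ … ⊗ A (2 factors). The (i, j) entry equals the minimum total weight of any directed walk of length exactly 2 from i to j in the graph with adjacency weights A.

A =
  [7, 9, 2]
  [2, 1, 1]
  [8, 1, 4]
A^⊗2 =
  [10, 3, 6]
  [3, 2, 2]
  [3, 2, 2]

Each entry (A^⊗2)_ij equals the minimum over all length-2 walks i = v_0 → v_1 → … → v_2 = j of Σ_t A[v_t][v_{t+1}]. For example, for (i, j) = (0, 2) we minimise over 3 possible intermediate vertex sequences; the minimum is 6, attained along the walk 0 → 2 → 2.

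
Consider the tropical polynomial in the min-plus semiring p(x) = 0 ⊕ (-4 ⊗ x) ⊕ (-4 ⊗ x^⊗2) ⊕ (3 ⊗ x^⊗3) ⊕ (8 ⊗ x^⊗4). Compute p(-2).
p(-2) = -8

A tropical monomial a ⊗ x^⊗i evaluates to a + i · x. Evaluating each term at x = -2:
  Term 0 contributes 0 + 0 · -2 = 0
  Term 1 contributes -4 + 1 · -2 = -6
  Term 2 contributes -4 + 2 · -2 = -8
  Term 3 contributes 3 + 3 · -2 = -3
  Term 4 contributes 8 + 4 · -2 = 0
p(-2) = ⊕ of these = min[0, -6, -8, -3, 0] = -8.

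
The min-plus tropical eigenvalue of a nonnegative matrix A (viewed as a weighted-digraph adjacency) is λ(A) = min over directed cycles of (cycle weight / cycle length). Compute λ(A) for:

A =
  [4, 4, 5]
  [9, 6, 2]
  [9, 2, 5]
λ(A) = 2

Enumerate directed cycles and compute their means (weight / length). Sample:
  cycle 0 → 0: weight = 4, length = 1, mean = 4/1 ≈ 4.000
  cycle 1 → 1: weight = 6, length = 1, mean = 6/1 ≈ 6.000
  cycle 2 → 2: weight = 5, length = 1, mean = 5/1 ≈ 5.000
  cycle 0 → 1 → 0: weight = 13, length = 2, mean = 13/2 ≈ 6.500
  cycle 0 → 2 → 0: weight = 14, length = 2, mean = 14/2 ≈ 7.000
  cycle 1 → 0 → 1: weight = 13, length = 2, mean = 13/2 ≈ 6.500
Minimum mean = 2.000, attained e.g. along the cycle 1 → 2 → 1 with weight 4 and length 2. So λ(A) = 4/2 = 2.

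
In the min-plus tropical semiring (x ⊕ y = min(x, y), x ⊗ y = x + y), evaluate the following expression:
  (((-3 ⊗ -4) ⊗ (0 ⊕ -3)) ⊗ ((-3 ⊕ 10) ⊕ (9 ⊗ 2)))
(((-3 ⊗ -4) ⊗ (0 ⊕ -3)) ⊗ ((-3 ⊕ 10) ⊕ (9 ⊗ 2))) = -13

Expand innermost to outermost. Recall ⊕ takes the minimum of its arguments and ⊗ takes their sum. Working out the expression (((-3 ⊗ -4) ⊗ (0 ⊕ -3)) ⊗ ((-3 ⊕ 10) ⊕ (9 ⊗ 2))) gives -13.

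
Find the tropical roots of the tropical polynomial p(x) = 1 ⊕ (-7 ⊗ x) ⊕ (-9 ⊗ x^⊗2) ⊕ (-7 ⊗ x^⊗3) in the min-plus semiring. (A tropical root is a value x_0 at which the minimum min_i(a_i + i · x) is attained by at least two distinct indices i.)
Roots: {-2, 2, 8}

Each tropical root is a break point of the lower envelope of the lines y = a_i + i · x (there are 4 lines, with slopes 0, 1, ..., 3). Only the lines that attain the minimum somewhere contribute to roots; other lines are dominated. Here the surviving (envelope) indices are i = 3, i = 2, i = 1, i = 0.
Intersections between consecutive envelope lines give the roots: for adjacent envelope indices i < j the intersection is x = (a_i − a_j) / (j − i). Reading off the sorted break points: {-2, 2, 8}.
Verification: at each break x_0, at least two indices attain the minimum of min_i(a_i + i · x_0).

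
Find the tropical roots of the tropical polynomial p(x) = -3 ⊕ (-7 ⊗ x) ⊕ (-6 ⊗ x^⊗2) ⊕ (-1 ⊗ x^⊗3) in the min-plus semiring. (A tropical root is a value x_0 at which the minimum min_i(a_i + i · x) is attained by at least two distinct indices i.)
Roots: {-5, -1, 4}

Each tropical root is a break point of the lower envelope of the lines y = a_i + i · x (there are 4 lines, with slopes 0, 1, ..., 3). Only the lines that attain the minimum somewhere contribute to roots; other lines are dominated. Here the surviving (envelope) indices are i = 3, i = 2, i = 1, i = 0.
Intersections between consecutive envelope lines give the roots: for adjacent envelope indices i < j the intersection is x = (a_i − a_j) / (j − i). Reading off the sorted break points: {-5, -1, 4}.
Verification: at each break x_0, at least two indices attain the minimum of min_i(a_i + i · x_0).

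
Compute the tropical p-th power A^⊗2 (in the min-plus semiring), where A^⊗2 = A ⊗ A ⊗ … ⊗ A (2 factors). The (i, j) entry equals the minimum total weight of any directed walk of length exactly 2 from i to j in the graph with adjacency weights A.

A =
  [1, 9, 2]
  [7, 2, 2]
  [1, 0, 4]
A^⊗2 =
  [2, 2, 3]
  [3, 2, 4]
  [2, 2, 2]

Each entry (A^⊗2)_ij equals the minimum over all length-2 walks i = v_0 → v_1 → … → v_2 = j of Σ_t A[v_t][v_{t+1}]. For example, for (i, j) = (0, 2) we minimise over 3 possible intermediate vertex sequences; the minimum is 3, attained along the walk 0 → 0 → 2.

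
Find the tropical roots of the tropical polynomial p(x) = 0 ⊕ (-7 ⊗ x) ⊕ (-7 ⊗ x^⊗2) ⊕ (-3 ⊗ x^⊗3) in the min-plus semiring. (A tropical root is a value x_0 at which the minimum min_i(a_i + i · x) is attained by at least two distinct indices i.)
Roots: {-4, 0, 7}

Each tropical root is a break point of the lower envelope of the lines y = a_i + i · x (there are 4 lines, with slopes 0, 1, ..., 3). Only the lines that attain the minimum somewhere contribute to roots; other lines are dominated. Here the surviving (envelope) indices are i = 3, i = 2, i = 1, i = 0.
Intersections between consecutive envelope lines give the roots: for adjacent envelope indices i < j the intersection is x = (a_i − a_j) / (j − i). Reading off the sorted break points: {-4, 0, 7}.
Verification: at each break x_0, at least two indices attain the minimum of min_i(a_i + i · x_0).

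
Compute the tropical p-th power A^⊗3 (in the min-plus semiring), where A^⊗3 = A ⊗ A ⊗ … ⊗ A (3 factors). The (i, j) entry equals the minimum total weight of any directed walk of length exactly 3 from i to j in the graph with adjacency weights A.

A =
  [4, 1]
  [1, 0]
A^⊗3 =
  [2, 1]
  [1, 0]

Each entry (A^⊗3)_ij equals the minimum over all length-3 walks i = v_0 → v_1 → … → v_3 = j of Σ_t A[v_t][v_{t+1}]. For example, for (i, j) = (0, 1) we minimise over 4 possible intermediate vertex sequences; the minimum is 1, attained along the walk 0 → 1 → 1 → 1.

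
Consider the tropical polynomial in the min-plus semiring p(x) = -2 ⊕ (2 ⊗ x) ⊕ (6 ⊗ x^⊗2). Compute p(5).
p(5) = -2

A tropical monomial a ⊗ x^⊗i evaluates to a + i · x. Evaluating each term at x = 5:
  Term 0 contributes -2 + 0 · 5 = -2
  Term 1 contributes 2 + 1 · 5 = 7
  Term 2 contributes 6 + 2 · 5 = 16
p(5) = ⊕ of these = min[-2, 7, 16] = -2.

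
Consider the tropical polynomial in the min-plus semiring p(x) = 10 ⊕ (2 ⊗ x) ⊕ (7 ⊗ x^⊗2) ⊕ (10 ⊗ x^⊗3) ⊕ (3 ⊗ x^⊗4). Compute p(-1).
p(-1) = -1

A tropical monomial a ⊗ x^⊗i evaluates to a + i · x. Evaluating each term at x = -1:
  Term 0 contributes 10 + 0 · -1 = 10
  Term 1 contributes 2 + 1 · -1 = 1
  Term 2 contributes 7 + 2 · -1 = 5
  Term 3 contributes 10 + 3 · -1 = 7
  Term 4 contributes 3 + 4 · -1 = -1
p(-1) = ⊕ of these = min[10, 1, 5, 7, -1] = -1.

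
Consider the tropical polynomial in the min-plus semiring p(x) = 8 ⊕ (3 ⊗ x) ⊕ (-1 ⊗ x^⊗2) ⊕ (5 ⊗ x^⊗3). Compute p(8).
p(8) = 8

A tropical monomial a ⊗ x^⊗i evaluates to a + i · x. Evaluating each term at x = 8:
  Term 0 contributes 8 + 0 · 8 = 8
  Term 1 contributes 3 + 1 · 8 = 11
  Term 2 contributes -1 + 2 · 8 = 15
  Term 3 contributes 5 + 3 · 8 = 29
p(8) = ⊕ of these = min[8, 11, 15, 29] = 8.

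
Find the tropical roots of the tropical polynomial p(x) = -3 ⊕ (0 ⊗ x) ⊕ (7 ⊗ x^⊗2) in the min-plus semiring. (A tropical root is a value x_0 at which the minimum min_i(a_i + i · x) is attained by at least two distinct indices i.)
Roots: {-7, -3}

Each tropical root is a break point of the lower envelope of the lines y = a_i + i · x (there are 3 lines, with slopes 0, 1, ..., 2). Only the lines that attain the minimum somewhere contribute to roots; other lines are dominated. Here the surviving (envelope) indices are i = 2, i = 1, i = 0.
Intersections between consecutive envelope lines give the roots: for adjacent envelope indices i < j the intersection is x = (a_i − a_j) / (j − i). Reading off the sorted break points: {-7, -3}.
Verification: at each break x_0, at least two indices attain the minimum of min_i(a_i + i · x_0).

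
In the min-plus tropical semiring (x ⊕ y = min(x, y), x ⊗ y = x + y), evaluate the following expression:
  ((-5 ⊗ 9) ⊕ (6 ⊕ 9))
((-5 ⊗ 9) ⊕ (6 ⊕ 9)) = 4

Expand innermost to outermost. Recall ⊕ takes the minimum of its arguments and ⊗ takes their sum. Working out the expression ((-5 ⊗ 9) ⊕ (6 ⊕ 9)) gives 4.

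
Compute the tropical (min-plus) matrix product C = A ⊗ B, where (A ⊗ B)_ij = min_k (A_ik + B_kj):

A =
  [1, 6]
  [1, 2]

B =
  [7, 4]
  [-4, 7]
A ⊗ B =
  [2, 5]
  [-2, 5]

Apply the min-plus product entry-by-entry:
  C[0][0] = min over k of (A[0][0] + B[0][0] = 1 + 7 = 8, A[0][1] + B[1][0] = 6 + -4 = 2) = 2 (attained at k = 1)
  C[0][1] = min over k of (A[0][0] + B[0][1] = 1 + 4 = 5, A[0][1] + B[1][1] = 6 + 7 = 13) = 5 (attained at k = 0)
  C[1][0] = min over k of (A[1][0] + B[0][0] = 1 + 7 = 8, A[1][1] + B[1][0] = 2 + -4 = -2) = -2 (attained at k = 1)
  C[1][1] = min over k of (A[1][0] + B[0][1] = 1 + 4 = 5, A[1][1] + B[1][1] = 2 + 7 = 9) = 5 (attained at k = 0)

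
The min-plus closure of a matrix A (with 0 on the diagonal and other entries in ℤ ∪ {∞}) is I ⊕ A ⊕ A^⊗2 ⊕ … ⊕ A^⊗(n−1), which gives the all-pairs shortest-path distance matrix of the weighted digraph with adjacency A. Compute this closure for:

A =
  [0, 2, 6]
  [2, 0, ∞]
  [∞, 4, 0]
Closure =
  [0, 2, 6]
  [2, 0, 8]
  [6, 4, 0]

This is the Floyd-Warshall all-pairs shortest-path computation. For each intermediate vertex k = 0, 1, …, 2, update dist[i][j] ← min(dist[i][j], dist[i][k] + dist[k][j]). The final matrix gives, for each (i, j), the minimum total weight of any directed path from i to j (possibly empty when i = j).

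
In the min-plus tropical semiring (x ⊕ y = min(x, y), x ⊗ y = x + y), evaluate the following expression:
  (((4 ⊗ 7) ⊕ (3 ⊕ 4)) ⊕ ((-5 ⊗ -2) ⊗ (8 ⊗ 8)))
(((4 ⊗ 7) ⊕ (3 ⊕ 4)) ⊕ ((-5 ⊗ -2) ⊗ (8 ⊗ 8))) = 3

Expand innermost to outermost. Recall ⊕ takes the minimum of its arguments and ⊗ takes their sum. Working out the expression (((4 ⊗ 7) ⊕ (3 ⊕ 4)) ⊕ ((-5 ⊗ -2) ⊗ (8 ⊗ 8))) gives 3.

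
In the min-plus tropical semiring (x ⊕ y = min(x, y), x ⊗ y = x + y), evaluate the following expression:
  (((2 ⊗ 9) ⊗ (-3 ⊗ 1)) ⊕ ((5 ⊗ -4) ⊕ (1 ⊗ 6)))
(((2 ⊗ 9) ⊗ (-3 ⊗ 1)) ⊕ ((5 ⊗ -4) ⊕ (1 ⊗ 6))) = 1

Expand innermost to outermost. Recall ⊕ takes the minimum of its arguments and ⊗ takes their sum. Working out the expression (((2 ⊗ 9) ⊗ (-3 ⊗ 1)) ⊕ ((5 ⊗ -4) ⊕ (1 ⊗ 6))) gives 1.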